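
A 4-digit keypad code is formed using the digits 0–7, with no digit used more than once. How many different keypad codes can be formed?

With no repetition, fill the 4 digits in order: 8 choices, then 7, down to 5.
8 × 7 × 6 × 5 = 1680.

1680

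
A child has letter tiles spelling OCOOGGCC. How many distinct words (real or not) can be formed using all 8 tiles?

560

The 8 letters of OCOOGGCC have repeats: C appearing 3 times, G appearing twice, and O appearing 3 times.
So there are 8! / (3!·3!·2!) = 560 distinguishable arrangements.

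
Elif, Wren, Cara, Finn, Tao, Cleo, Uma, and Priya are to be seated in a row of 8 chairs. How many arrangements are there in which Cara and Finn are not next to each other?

Of the 8! = 40320 arrangements, those with Cara and Finn adjacent number 2 × 7! = 10080 (treat the pair as a block with 2 internal orders).
So 40320 − 10080 = 30240 arrangements keep them apart.

30240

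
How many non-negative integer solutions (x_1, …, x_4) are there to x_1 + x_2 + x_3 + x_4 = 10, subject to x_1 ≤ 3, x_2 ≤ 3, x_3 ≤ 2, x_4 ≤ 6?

Without the upper bounds there are C(13,3) = 286 ways to split 10 among 4 variables.
Subtract solutions that violate a single cap (substitute x_i' = x_i − (cap_i+1)): x_1 ≥ 4 gives C(9,3) = 84; x_2 ≥ 4 gives C(9,3) = 84; x_3 ≥ 3 gives C(10,3) = 120; x_4 ≥ 7 gives C(6,3) = 20. Together 308.
Add back pairs where two caps are both exceeded: 10 + 20 + 0 + 20 + 0 + 1 = 51.
By inclusion–exclusion the count is 286 − 308 + 51 = 29.

29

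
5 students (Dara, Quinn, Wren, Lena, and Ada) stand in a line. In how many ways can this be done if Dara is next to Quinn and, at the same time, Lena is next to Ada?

Treat {Dara,Quinn} as one block (2 orders) and {Lena,Ada} as another (2 orders).
That leaves 3 units to arrange: 2 × 2 × 3! = 4 × 6 = 24.

24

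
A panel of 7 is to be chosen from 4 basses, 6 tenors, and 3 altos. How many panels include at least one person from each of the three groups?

1559

With no constraint there are C(13,7) = 1716 possible selections.
Subtract selections that omit an entire group: no basses → C(9,7) = 36; no tenors → C(7,7) = 1; no altos → C(10,7) = 120.
Add back selections omitting two groups (i.e. drawn from a single group): C(4,7) + C(6,7) + C(3,7) = 0.
By inclusion–exclusion: 1716 − 157 + 0 = 1559.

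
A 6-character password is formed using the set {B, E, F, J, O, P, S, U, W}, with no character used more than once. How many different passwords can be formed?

60480

With no repetition, fill the 6 characters in order: 9 choices, then 8, down to 4.
9 × 8 × 7 × 6 × 5 × 4 = 60480.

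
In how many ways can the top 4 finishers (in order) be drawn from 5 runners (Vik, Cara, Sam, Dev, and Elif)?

There are 5 choices for 1st place, 4 for 2nd, and so on down to 2 for position 4.
That gives 5 × 4 × 3 × 2 = 120.

120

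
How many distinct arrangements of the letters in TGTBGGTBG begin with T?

420

Fix T in the first position and arrange the remaining 8 letters.
Those 8 letters have B appearing twice, G appearing 4 times, and T appearing twice, giving (8)!/(4!·2!·2!) = 420.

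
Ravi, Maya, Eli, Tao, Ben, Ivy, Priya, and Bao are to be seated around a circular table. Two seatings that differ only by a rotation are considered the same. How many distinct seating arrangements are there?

5040

Seat Ravi anywhere (absorbing the rotational symmetry), then permute the other 7: (7)! = 5040.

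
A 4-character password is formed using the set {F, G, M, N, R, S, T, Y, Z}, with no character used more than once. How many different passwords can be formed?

3024

This is a permutation of 4 out of 9: P(9,4) = 9!/5!.
9 × 8 × 7 × 6 = 3024.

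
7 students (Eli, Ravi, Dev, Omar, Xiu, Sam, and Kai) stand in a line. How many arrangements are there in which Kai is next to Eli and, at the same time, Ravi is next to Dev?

Treat {Kai,Eli} as one block (2 orders) and {Ravi,Dev} as another (2 orders).
That leaves 5 units to arrange: 2 × 2 × 5! = 4 × 120 = 480.

480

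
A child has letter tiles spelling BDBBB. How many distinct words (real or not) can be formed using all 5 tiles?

Letter multiplicities in BDBBB: B×4, D×1.
The number of distinct arrangements is 5!/(4!) = 120/24 = 5.

5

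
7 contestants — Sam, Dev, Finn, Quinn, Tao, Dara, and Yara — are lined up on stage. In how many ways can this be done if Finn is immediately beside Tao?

Glue Finn and Tao into one block (2 internal orders), leaving 6 units to arrange in a row.
That gives 2 × 6! = 2 × 720 = 1440.

1440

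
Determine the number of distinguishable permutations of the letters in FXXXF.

10

Letter multiplicities in FXXXF: F×2, X×3.
Dividing 5! = 120 by 3!·2! = 12 for the repeated letters gives 10.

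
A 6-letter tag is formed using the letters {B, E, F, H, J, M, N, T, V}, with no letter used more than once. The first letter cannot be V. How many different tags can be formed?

The first letter has 9−1 = 8 choices (anything except V).
The remaining 5 letters are filled from the other 8 symbols without repetition: 8 × 7 × 6 × 5 × 4 = 6720.
Total: 8 × 6720 = 53760.

53760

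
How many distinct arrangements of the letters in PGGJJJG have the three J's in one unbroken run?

Treat the 3 copies of J as a single block. The multiset to arrange is then {JJJ, G, G, G, P}, 5 items in all.
That gives (5)!/(3!) = 20 arrangements.

20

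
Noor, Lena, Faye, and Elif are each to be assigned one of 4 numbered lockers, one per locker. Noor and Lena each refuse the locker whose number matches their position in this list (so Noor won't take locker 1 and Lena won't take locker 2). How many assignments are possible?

Let Aᵢ (for i ∈ {1, 2}) be the placements that put person i in their forbidden locker. Any j of these fix j positions, leaving (4−j)! ways to fill the rest, and there are C(2,j) ways to pick which j.
By inclusion–exclusion, the number of valid placements is Σ_{j=0}^{2} (−1)^j C(2,j)·(4−j)!.
Computing: 24 − 12 + 2 = 14.

14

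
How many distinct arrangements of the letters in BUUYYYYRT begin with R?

840

Fix R in the first position and arrange the remaining 8 letters.
Those 8 letters have U appearing twice and Y appearing 4 times, giving (8)!/(4!·2!) = 840.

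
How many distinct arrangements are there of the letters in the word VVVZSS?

60

Letter multiplicities in VVVZSS: S×2, V×3, Z×1.
Dividing 6! = 720 by 3!·2! = 12 for the repeated letters gives 60.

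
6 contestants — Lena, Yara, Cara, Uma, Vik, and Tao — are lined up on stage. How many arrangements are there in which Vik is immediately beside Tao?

240

Glue Vik and Tao into one block (2 internal orders), leaving 5 units to arrange in a row.
That gives 2 × 5! = 2 × 120 = 240.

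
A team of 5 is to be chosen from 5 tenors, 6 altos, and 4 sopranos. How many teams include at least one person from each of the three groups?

2170

Unrestricted: C(15,5) = 3003 ways to pick any 5 of the 15.
Subtract selections that omit an entire group: no tenors → C(10,5) = 252; no altos → C(9,5) = 126; no sopranos → C(11,5) = 462.
Add back selections omitting two groups (i.e. drawn from a single group): C(5,5) + C(6,5) + C(4,5) = 7.
By inclusion–exclusion: 3003 − 840 + 7 = 2170.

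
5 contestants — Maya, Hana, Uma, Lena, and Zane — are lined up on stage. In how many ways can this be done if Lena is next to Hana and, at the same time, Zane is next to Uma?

24

Treat {Lena,Hana} as one block (2 orders) and {Zane,Uma} as another (2 orders).
That leaves 3 units to arrange: 2 × 2 × 3! = 4 × 6 = 24.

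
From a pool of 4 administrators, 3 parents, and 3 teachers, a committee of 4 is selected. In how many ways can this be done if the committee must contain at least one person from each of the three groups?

Unrestricted: C(10,4) = 210 ways to pick any 4 of the 10.
Selections missing a whole group: no administrators → C(6,4) = 15; no parents → C(7,4) = 35; no teachers → C(7,4) = 35.
Add back selections omitting two groups (i.e. drawn from a single group): C(4,4) + C(3,4) + C(3,4) = 1.
By inclusion–exclusion: 210 − 85 + 1 = 126.

126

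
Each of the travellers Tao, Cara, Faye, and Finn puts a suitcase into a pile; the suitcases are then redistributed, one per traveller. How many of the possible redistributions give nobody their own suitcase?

9

This is the derangement count D_4: permutations of 4 items with no fixed point.
By inclusion–exclusion this is Σ_{j=0}^{4} (−1)^j C(4,j)·(4−j)!.
Computing: 24 − 24 + 12 − 4 + 1 = 9.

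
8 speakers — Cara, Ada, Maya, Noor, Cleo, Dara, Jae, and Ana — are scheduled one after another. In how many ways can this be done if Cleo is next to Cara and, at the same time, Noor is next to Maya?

Treat {Cleo,Cara} as one block (2 orders) and {Noor,Maya} as another (2 orders).
That leaves 6 units to arrange: 2 × 2 × 6! = 4 × 720 = 2880.

2880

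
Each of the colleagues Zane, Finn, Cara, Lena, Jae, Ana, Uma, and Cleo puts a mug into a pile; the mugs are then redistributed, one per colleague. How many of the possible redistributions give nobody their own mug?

Count assignments avoiding every fixed point. For any j of the 8 colleagues fixed to their own mug, the other 8−j can be arranged in (8−j)! ways.
By inclusion–exclusion this is Σ_{j=0}^{8} (−1)^j C(8,j)·(8−j)!.
Computing: 40320 − 40320 + 20160 − 6720 + 1680 − 336 + 56 − 8 + 1 = 14833.

14833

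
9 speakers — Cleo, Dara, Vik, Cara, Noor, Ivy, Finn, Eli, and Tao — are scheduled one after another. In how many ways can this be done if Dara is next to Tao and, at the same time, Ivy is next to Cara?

Treat {Dara,Tao} as one block (2 orders) and {Ivy,Cara} as another (2 orders).
That leaves 7 units to arrange: 2 × 2 × 7! = 4 × 5040 = 20160.

20160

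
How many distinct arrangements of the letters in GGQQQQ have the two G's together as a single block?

5

Treat the 2 copies of G as a single block. The multiset to arrange is then {GG, Q, Q, Q, Q}, 5 items in all.
That gives (5)!/(4!) = 5 arrangements.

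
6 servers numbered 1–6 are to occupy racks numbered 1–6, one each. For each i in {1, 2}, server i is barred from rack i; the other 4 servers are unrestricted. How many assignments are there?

Let Aᵢ (for i ∈ {1, 2}) be the placements that put server i in its forbidden rack. Any j of these fix j positions, leaving (6−j)! ways to fill the rest, and there are C(2,j) ways to pick which j.
By inclusion–exclusion, the number of valid placements is Σ_{j=0}^{2} (−1)^j C(2,j)·(6−j)!.
Computing: 720 − 240 + 24 = 504.

504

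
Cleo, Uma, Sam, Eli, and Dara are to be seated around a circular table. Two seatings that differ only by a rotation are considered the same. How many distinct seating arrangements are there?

24

Fix one person's seat to break rotational symmetry; the remaining 4 people can be arranged in (4)! = 24 ways.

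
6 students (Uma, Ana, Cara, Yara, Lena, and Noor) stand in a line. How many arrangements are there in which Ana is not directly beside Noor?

Of the 6! = 720 arrangements, those with Ana and Noor adjacent number 2 × 5! = 240 (treat the pair as a block with 2 internal orders).
Complementary counting: 720 − 240 = 480.

480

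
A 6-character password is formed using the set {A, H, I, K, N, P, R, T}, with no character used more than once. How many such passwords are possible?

With no repetition, fill the 6 characters in order: 8 choices, then 7, down to 3.
8 × 7 × 6 × 5 × 4 × 3 = 20160.

20160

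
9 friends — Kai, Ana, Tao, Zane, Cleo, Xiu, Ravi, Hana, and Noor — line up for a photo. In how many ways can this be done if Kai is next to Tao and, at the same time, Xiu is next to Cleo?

Treat {Kai,Tao} as one block (2 orders) and {Xiu,Cleo} as another (2 orders).
That leaves 7 units to arrange: 2 × 2 × 7! = 4 × 5040 = 20160.

20160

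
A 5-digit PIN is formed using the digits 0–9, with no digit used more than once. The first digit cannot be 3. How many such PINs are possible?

27216

The first digit has 10−1 = 9 choices (anything except 3).
The remaining 4 digits are filled from the other 9 symbols without repetition: 9 × 8 × 7 × 6 = 3024.
Total: 9 × 3024 = 27216.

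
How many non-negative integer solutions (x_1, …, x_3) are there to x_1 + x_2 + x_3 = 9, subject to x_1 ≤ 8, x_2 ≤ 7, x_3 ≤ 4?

By stars and bars, unrestricted non-negative solutions to x_1+…+x_3 = 9 number C(9+2,2) = 55.
Subtract solutions that violate a single cap (substitute x_i' = x_i − (cap_i+1)): x_1 ≥ 9 gives C(2,2) = 1; x_2 ≥ 8 gives C(3,2) = 3; x_3 ≥ 5 gives C(6,2) = 15. Together 19.
No two caps can be exceeded simultaneously, so the pair terms are all 0.
By inclusion–exclusion the count is 55 − 19 + 0 = 36.

36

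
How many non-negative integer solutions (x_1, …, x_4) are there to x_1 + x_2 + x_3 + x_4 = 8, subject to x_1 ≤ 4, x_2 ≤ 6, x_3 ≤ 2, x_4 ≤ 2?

Without the upper bounds there are C(11,3) = 165 ways to split 8 among 4 variables.
Subtract solutions that violate a single cap (substitute x_i' = x_i − (cap_i+1)): x_1 ≥ 5 gives C(6,3) = 20; x_2 ≥ 7 gives C(4,3) = 4; x_3 ≥ 3 gives C(8,3) = 56; x_4 ≥ 3 gives C(8,3) = 56. Together 136.
Add back pairs where two caps are both exceeded: 0 + 1 + 1 + 0 + 0 + 10 = 12.
By inclusion–exclusion the count is 165 − 136 + 12 = 41.

41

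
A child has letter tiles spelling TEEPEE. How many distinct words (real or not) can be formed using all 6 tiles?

Letter multiplicities in TEEPEE: E×4, P×1, T×1.
Dividing 6! = 720 by 4! = 24 for the repeated letters gives 30.

30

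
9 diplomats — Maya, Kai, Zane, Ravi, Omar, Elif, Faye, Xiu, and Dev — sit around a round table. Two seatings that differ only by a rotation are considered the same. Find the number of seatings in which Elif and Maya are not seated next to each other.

30240

All circular seatings of 9 people number (8)! = 40320.
Those with Elif next to Maya: fuse the pair into one unit and seat 8 units around a circle — 2·(7)! = 10080.
Subtracting, 40320 − 10080 = 30240.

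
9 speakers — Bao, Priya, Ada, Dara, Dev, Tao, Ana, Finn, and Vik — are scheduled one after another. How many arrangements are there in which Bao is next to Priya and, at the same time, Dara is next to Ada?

20160

Treat {Bao,Priya} as one block (2 orders) and {Dara,Ada} as another (2 orders).
That leaves 7 units to arrange: 2 × 2 × 7! = 4 × 5040 = 20160.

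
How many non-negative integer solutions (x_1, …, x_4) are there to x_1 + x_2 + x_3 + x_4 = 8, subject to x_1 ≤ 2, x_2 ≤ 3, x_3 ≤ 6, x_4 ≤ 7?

73

Ignoring the caps, the number of non-negative solutions to x_1+…+x_4 = 8 is C(11,3) = 165.
Subtract solutions that violate a single cap (substitute x_i' = x_i − (cap_i+1)): x_1 ≥ 3 gives C(8,3) = 56; x_2 ≥ 4 gives C(7,3) = 35; x_3 ≥ 7 gives C(4,3) = 4; x_4 ≥ 8 gives C(3,3) = 1. Together 96.
Add back pairs where two caps are both exceeded: 4 + 0 + 0 + 0 + 0 + 0 = 4.
By inclusion–exclusion the count is 165 − 96 + 4 = 73.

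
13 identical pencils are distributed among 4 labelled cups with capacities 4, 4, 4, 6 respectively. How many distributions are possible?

By stars and bars, unrestricted non-negative solutions to x_1+…+x_4 = 13 number C(13+3,3) = 560.
Subtract solutions that violate a single cap (substitute x_i' = x_i − (cap_i+1)): x_1 ≥ 5 gives C(11,3) = 165; x_2 ≥ 5 gives C(11,3) = 165; x_3 ≥ 5 gives C(11,3) = 165; x_4 ≥ 7 gives C(9,3) = 84. Together 579.
Add back pairs where two caps are both exceeded: 20 + 20 + 4 + 20 + 4 + 4 = 72.
By inclusion–exclusion the count is 560 − 579 + 72 = 53.

53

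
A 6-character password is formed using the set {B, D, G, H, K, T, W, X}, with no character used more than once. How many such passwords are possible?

With no repetition, fill the 6 characters in order: 8 choices, then 7, down to 3.
8 × 7 × 6 × 5 × 4 × 3 = 20160.

20160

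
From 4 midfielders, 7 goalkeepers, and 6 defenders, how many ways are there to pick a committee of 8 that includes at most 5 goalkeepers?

23985

Split by how many goalkeepers are chosen (0 through 5).
Sum: C(7,0)·C(10,8) + C(7,1)·C(10,7) + C(7,2)·C(10,6) + C(7,3)·C(10,5) + C(7,4)·C(10,4) + C(7,5)·C(10,3) = 45 + 840 + 4410 + 8820 + 7350 + 2520 = 23985.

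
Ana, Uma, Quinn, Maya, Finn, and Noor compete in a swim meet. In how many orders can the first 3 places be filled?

120

There are 6 choices for 1st place, 5 for 2nd, and 4 for 3rd.
That gives 6 × 5 × 4 = 120.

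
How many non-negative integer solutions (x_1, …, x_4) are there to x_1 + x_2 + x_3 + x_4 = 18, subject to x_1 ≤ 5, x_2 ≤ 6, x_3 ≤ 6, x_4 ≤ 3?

10

Without the upper bounds there are C(21,3) = 1330 ways to split 18 among 4 variables.
Subtract solutions that violate a single cap (substitute x_i' = x_i − (cap_i+1)): x_1 ≥ 6 gives C(15,3) = 455; x_2 ≥ 7 gives C(14,3) = 364; x_3 ≥ 7 gives C(14,3) = 364; x_4 ≥ 4 gives C(17,3) = 680. Together 1863.
Add back pairs where two caps are both exceeded: 56 + 56 + 165 + 35 + 120 + 120 = 552.
Subtract triples: 0 + 4 + 4 + 1 = 9.
By inclusion–exclusion the count is 1330 − 1863 + 552 − 9 = 10.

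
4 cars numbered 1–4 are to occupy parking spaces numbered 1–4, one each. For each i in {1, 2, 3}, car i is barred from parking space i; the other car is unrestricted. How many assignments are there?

Let Aᵢ (for i ∈ {1, 2, 3}) be the placements that put car i in its forbidden parking space. Any j of these fix j positions, leaving (4−j)! ways to fill the rest, and there are C(3,j) ways to pick which j.
By inclusion–exclusion, the number of valid placements is Σ_{j=0}^{3} (−1)^j C(3,j)·(4−j)!.
Computing: 24 − 18 + 6 − 1 = 11.

11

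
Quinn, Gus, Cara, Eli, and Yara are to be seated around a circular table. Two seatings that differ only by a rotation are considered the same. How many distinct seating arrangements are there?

Seat Quinn anywhere (absorbing the rotational symmetry), then permute the other 4: (4)! = 24.

24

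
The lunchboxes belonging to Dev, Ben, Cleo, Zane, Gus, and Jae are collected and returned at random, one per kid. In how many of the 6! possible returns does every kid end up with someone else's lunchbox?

Let Aᵢ be the assignments in which kid i gets their own lunchbox. We want the size of the complement of A₁∪…∪A_6.
By inclusion–exclusion this is Σ_{j=0}^{6} (−1)^j C(6,j)·(6−j)!.
Computing: 720 − 720 + 360 − 120 + 30 − 6 + 1 = 265.

265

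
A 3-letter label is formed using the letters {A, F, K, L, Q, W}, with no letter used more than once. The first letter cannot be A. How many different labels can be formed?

100

The first letter has 6−1 = 5 choices (anything except A).
The remaining 2 letters are filled from the other 5 symbols without repetition: 5 × 4 = 20.
Total: 5 × 20 = 100.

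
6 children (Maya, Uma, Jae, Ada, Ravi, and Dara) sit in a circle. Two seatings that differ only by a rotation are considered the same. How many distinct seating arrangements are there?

120

Around a circle, 6 distinct people have 6!/6 = (5)! = 120 rotationally distinct seatings.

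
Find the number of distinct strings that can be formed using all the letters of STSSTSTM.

280

Letter multiplicities in STSSTSTM: M×1, S×4, T×3.
So there are 8! / (4!·3!) = 280 distinguishable arrangements.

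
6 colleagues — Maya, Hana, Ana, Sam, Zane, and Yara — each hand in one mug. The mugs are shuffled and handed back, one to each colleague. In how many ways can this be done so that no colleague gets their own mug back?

265

This is the derangement count D_6: permutations of 6 items with no fixed point.
By inclusion–exclusion this is Σ_{j=0}^{6} (−1)^j C(6,j)·(6−j)!.
Computing: 720 − 720 + 360 − 120 + 30 − 6 + 1 = 265.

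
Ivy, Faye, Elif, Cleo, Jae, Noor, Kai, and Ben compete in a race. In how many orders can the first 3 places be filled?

336

There are 8 choices for 1st place, 7 for 2nd, and 6 for 3rd.
That gives 8 × 7 × 6 = 336.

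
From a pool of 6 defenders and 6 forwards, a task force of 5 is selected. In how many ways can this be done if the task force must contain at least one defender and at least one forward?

Unrestricted: C(12,5) = 792 ways to pick any 5 of the 12.
Selections missing a whole group: no defenders → C(6,5) = 6; no forwards → C(6,5) = 6.
Both groups omitted at once is impossible, so 792 − 12 = 780.

780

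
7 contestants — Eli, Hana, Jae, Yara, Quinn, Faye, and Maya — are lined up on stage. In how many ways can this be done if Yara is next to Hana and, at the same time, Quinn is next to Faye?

Treat {Yara,Hana} as one block (2 orders) and {Quinn,Faye} as another (2 orders).
That leaves 5 units to arrange: 2 × 2 × 5! = 4 × 120 = 480.

480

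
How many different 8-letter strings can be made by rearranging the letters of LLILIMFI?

1120

Letter multiplicities in LLILIMFI: F×1, I×3, L×3, M×1.
Dividing 8! = 40320 by 3!·3! = 36 for the repeated letters gives 1120.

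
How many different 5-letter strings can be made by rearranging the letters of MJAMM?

MJAMM has 5 letters with M appearing 3 times.
So there are 5! / (3!) = 20 distinguishable arrangements.

20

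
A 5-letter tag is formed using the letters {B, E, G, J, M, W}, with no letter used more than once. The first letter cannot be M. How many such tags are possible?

600

The first letter has 6−1 = 5 choices (anything except M).
The remaining 4 letters are filled from the other 5 symbols without repetition: 5 × 4 × 3 × 2 = 120.
Total: 5 × 120 = 600.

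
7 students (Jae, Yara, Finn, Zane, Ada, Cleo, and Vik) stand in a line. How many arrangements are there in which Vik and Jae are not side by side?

There are 7! = 5040 arrangements in all. If Vik and Jae are adjacent, merging them into one block gives 2·(6)! = 1440 arrangements.
Complementary counting: 5040 − 1440 = 3600.

3600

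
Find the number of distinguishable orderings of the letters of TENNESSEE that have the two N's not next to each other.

2940

There are 9!/(4!·2!·2!) = 3780 arrangements of TENNESSEE in total.
Arrangements with the N's together: treat NN as one letter, giving (8)!/(4!·2!) = 840.
Subtracting, 3780 − 840 = 2940 arrangements keep the N's apart.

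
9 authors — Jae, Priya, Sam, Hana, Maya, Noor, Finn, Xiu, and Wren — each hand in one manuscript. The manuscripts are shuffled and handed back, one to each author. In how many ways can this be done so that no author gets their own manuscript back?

This is the derangement count D_9: permutations of 9 items with no fixed point.
By inclusion–exclusion this is Σ_{j=0}^{9} (−1)^j C(9,j)·(9−j)!.
Computing: 362880 − 362880 + 181440 − 60480 + 15120 − 3024 + 504 − 72 + 9 − 1 = 133496.

133496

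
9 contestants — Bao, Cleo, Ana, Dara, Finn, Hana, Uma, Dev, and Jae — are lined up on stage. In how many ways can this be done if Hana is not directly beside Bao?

282240

Of the 9! = 362880 arrangements, those with Hana and Bao adjacent number 2 × 8! = 80640 (treat the pair as a block with 2 internal orders).
Complementary counting: 362880 − 80640 = 282240.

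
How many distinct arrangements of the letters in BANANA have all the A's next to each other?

12

Treat the 3 copies of A as a single block. The multiset to arrange is then {AAA, B, N, N}, 4 items in all.
That gives (4)!/(2!) = 12 arrangements.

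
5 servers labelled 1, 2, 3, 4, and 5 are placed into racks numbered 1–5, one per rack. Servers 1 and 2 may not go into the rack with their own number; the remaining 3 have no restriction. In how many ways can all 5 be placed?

78

Let Aᵢ (for i ∈ {1, 2}) be the placements that put server i in its forbidden rack. Any j of these fix j positions, leaving (5−j)! ways to fill the rest, and there are C(2,j) ways to pick which j.
By inclusion–exclusion, the number of valid placements is Σ_{j=0}^{2} (−1)^j C(2,j)·(5−j)!.
Computing: 120 − 48 + 6 = 78.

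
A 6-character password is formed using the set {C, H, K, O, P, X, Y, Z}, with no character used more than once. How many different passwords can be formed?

20160

With no repetition, fill the 6 characters in order: 8 choices, then 7, down to 3.
That product is 8 × 7 × 6 × 5 × 4 × 3 = 20160.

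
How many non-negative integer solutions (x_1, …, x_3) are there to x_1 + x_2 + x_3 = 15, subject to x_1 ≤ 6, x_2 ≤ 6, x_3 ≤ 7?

15

By stars and bars, unrestricted non-negative solutions to x_1+…+x_3 = 15 number C(15+2,2) = 136.
Subtract solutions that violate a single cap (substitute x_i' = x_i − (cap_i+1)): x_1 ≥ 7 gives C(10,2) = 45; x_2 ≥ 7 gives C(10,2) = 45; x_3 ≥ 8 gives C(9,2) = 36. Together 126.
Add back pairs where two caps are both exceeded: 3 + 1 + 1 = 5.
By inclusion–exclusion the count is 136 − 126 + 5 = 15.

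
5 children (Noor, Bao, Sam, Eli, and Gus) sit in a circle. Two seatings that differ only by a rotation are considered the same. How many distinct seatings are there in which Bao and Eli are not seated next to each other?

12

All circular seatings of 5 people number (4)! = 24.
Seatings with Bao beside Eli: treat them as a block with 2 internal orders, giving 2 × (3)! = 12.
Subtracting, 24 − 12 = 12.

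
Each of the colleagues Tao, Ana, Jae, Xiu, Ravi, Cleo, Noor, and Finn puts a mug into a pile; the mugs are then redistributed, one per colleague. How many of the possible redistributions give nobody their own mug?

Let Aᵢ be the assignments in which colleague i gets their own mug. We want the size of the complement of A₁∪…∪A_8.
By inclusion–exclusion this is Σ_{j=0}^{8} (−1)^j C(8,j)·(8−j)!.
Computing: 40320 − 40320 + 20160 − 6720 + 1680 − 336 + 56 − 8 + 1 = 14833.

14833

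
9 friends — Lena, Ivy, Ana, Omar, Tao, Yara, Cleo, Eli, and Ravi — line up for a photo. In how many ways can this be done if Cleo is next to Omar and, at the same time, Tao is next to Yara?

20160

Treat {Cleo,Omar} as one block (2 orders) and {Tao,Yara} as another (2 orders).
That leaves 7 units to arrange: 2 × 2 × 7! = 4 × 5040 = 20160.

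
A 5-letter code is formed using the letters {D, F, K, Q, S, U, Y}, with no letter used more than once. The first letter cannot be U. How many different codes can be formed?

2160

The first letter has 7−1 = 6 choices (anything except U).
The remaining 4 letters are filled from the other 6 symbols without repetition: 6 × 5 × 4 × 3 = 360.
Total: 6 × 360 = 2160.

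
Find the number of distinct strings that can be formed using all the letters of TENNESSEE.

3780

TENNESSEE has 9 letters with E appearing 4 times, N appearing twice, and S appearing twice.
Dividing 9! = 362880 by 4!·2!·2! = 96 for the repeated letters gives 3780.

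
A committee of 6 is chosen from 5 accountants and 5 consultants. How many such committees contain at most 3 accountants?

155

Split by how many accountants are chosen (0 through 3).
Sum: C(5,0)·C(5,6) + C(5,1)·C(5,5) + C(5,2)·C(5,4) + C(5,3)·C(5,3) = 0 + 5 + 50 + 100 = 155.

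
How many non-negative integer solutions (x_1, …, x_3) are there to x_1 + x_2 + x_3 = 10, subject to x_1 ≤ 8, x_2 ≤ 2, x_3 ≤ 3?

9

Without the upper bounds there are C(12,2) = 66 ways to split 10 among 3 variables.
Subtract solutions that violate a single cap (substitute x_i' = x_i − (cap_i+1)): x_1 ≥ 9 gives C(3,2) = 3; x_2 ≥ 3 gives C(9,2) = 36; x_3 ≥ 4 gives C(8,2) = 28. Together 67.
Add back pairs where two caps are both exceeded: 0 + 0 + 10 = 10.
By inclusion–exclusion the count is 66 − 67 + 10 = 9.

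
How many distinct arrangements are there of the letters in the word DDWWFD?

The 6 letters of DDWWFD have repeats: D appearing 3 times and W appearing twice.
So there are 6! / (3!·2!) = 60 distinguishable arrangements.

60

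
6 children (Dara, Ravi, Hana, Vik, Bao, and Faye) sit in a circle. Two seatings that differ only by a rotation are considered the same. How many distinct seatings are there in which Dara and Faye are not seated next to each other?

Without the restriction there are (5)! = 120 seatings.
Seatings with Dara beside Faye: treat them as a block with 2 internal orders, giving 2 × (4)! = 48.
Subtracting, 120 − 48 = 72.

72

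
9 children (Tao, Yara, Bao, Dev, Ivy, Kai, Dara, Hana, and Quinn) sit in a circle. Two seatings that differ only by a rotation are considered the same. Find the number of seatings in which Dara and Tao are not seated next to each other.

All circular seatings of 9 people number (8)! = 40320.
Seatings with Dara beside Tao: treat them as a block with 2 internal orders, giving 2 × (7)! = 10080.
Subtracting, 40320 − 10080 = 30240.

30240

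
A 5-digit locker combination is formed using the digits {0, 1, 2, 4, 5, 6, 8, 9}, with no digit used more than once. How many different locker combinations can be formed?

This is a permutation of 5 out of 8: P(8,5) = 8!/3!.
That product is 8 × 7 × 6 × 5 × 4 = 6720.

6720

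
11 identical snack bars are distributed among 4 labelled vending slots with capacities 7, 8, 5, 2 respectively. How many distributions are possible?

124

By stars and bars, unrestricted non-negative solutions to x_1+…+x_4 = 11 number C(11+3,3) = 364.
Subtract solutions that violate a single cap (substitute x_i' = x_i − (cap_i+1)): x_1 ≥ 8 gives C(6,3) = 20; x_2 ≥ 9 gives C(5,3) = 10; x_3 ≥ 6 gives C(8,3) = 56; x_4 ≥ 3 gives C(11,3) = 165. Together 251.
Add back pairs where two caps are both exceeded: 0 + 0 + 1 + 0 + 0 + 10 = 11.
By inclusion–exclusion the count is 364 − 251 + 11 = 124.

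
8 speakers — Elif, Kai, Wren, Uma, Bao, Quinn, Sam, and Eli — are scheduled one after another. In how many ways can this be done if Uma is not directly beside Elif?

There are 8! = 40320 arrangements in all. If Uma and Elif are adjacent, merging them into one block gives 2·(7)! = 10080 arrangements.
Complementary counting: 40320 − 10080 = 30240.

30240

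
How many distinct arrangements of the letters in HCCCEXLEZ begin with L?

With the first slot taken by L, it remains to arrange the other 8 letters (HCCCEXEZ).
Those 8 letters have C appearing 3 times and E appearing twice, giving (8)!/(3!·2!) = 3360.

3360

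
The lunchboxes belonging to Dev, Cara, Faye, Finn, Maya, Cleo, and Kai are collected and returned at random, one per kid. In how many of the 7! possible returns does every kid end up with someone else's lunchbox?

This is the derangement count D_7: permutations of 7 items with no fixed point.
By inclusion–exclusion this is Σ_{j=0}^{7} (−1)^j C(7,j)·(7−j)!.
Computing: 5040 − 5040 + 2520 − 840 + 210 − 42 + 7 − 1 = 1854.

1854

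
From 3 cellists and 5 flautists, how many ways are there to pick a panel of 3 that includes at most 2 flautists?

46

Split by how many flautists are chosen (0 through 2).
Sum: C(5,0)·C(3,3) + C(5,1)·C(3,2) + C(5,2)·C(3,1) = 1 + 15 + 30 = 46.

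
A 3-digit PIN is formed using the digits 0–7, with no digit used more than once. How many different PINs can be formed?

Choose and order 3 of the 8 symbols: the first digit has 8 options, the next 7, then 6.
8 × 7 × 6 = 336.

336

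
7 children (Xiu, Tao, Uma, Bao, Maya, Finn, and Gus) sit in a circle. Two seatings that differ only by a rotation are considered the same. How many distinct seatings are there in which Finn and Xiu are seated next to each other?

Treat {Finn, Xiu} as one unit (2 internal orders) and seat the resulting 6 units around the table: (5)! circular arrangements.
So 2 × (5)! = 2 × 120 = 240.

240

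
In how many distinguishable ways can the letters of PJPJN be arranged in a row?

Letter multiplicities in PJPJN: J×2, N×1, P×2.
So there are 5! / (2!·2!) = 30 distinguishable arrangements.

30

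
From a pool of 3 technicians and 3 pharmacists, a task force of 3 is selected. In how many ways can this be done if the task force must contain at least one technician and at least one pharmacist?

18

Unrestricted: C(6,3) = 20 ways to pick any 3 of the 6.
Selections missing a whole group: no technicians → C(3,3) = 1; no pharmacists → C(3,3) = 1.
Both groups omitted at once is impossible, so 20 − 2 = 18.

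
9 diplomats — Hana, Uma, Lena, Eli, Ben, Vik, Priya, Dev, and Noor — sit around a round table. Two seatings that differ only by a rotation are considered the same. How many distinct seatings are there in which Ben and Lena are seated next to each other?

Treat {Ben, Lena} as one unit (2 internal orders) and seat the resulting 8 units around the table: (7)! circular arrangements.
So 2 × (7)! = 2 × 5040 = 10080.

10080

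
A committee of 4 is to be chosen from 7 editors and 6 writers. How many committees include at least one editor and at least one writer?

Total 4-person selections from all 13: C(13,4) = 715.
Subtract selections that omit an entire group: no editors → C(6,4) = 15; no writers → C(7,4) = 35.
Both groups omitted at once is impossible, so 715 − 50 = 665.

665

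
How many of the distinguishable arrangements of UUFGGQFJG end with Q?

Fix Q in the last position and arrange the remaining 8 letters.
Those 8 letters have F appearing twice, G appearing 3 times, and U appearing twice, giving (8)!/(3!·2!·2!) = 1680.

1680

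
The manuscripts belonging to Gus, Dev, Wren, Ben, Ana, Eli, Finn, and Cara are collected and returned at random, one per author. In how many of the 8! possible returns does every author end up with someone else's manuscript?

Count assignments avoiding every fixed point. For any j of the 8 authors fixed to their own manuscript, the other 8−j can be arranged in (8−j)! ways.
By inclusion–exclusion this is Σ_{j=0}^{8} (−1)^j C(8,j)·(8−j)!.
Computing: 40320 − 40320 + 20160 − 6720 + 1680 − 336 + 56 − 8 + 1 = 14833.

14833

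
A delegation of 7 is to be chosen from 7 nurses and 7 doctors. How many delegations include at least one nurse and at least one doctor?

3430

Unrestricted: C(14,7) = 3432 ways to pick any 7 of the 14.
Selections missing a whole group: no nurses → C(7,7) = 1; no doctors → C(7,7) = 1.
Both groups omitted at once is impossible, so 3432 − 2 = 3430.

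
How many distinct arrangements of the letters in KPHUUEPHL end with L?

5040

Fix L in the last position and arrange the remaining 8 letters.
Those 8 letters have H appearing twice, P appearing twice, and U appearing twice, giving (8)!/(2!·2!·2!) = 5040.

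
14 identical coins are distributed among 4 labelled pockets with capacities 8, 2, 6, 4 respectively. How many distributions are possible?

Without the upper bounds there are C(17,3) = 680 ways to split 14 among 4 pockets.
Subtract solutions that violate a single cap (substitute x_i' = x_i − (cap_i+1)): x_1 ≥ 9 gives C(8,3) = 56; x_2 ≥ 3 gives C(14,3) = 364; x_3 ≥ 7 gives C(10,3) = 120; x_4 ≥ 5 gives C(12,3) = 220. Together 760.
Add back pairs where two caps are both exceeded: 10 + 0 + 1 + 35 + 84 + 10 = 140.
By inclusion–exclusion the count is 680 − 760 + 140 = 60.

60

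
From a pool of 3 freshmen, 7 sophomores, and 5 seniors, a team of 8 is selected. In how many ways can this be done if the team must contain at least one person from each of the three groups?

5894

With no constraint there are C(15,8) = 6435 possible selections.
Subtract selections that omit an entire group: no freshmen → C(12,8) = 495; no sophomores → C(8,8) = 1; no seniors → C(10,8) = 45.
Add back selections omitting two groups (i.e. drawn from a single group): C(3,8) + C(7,8) + C(5,8) = 0.
By inclusion–exclusion: 6435 − 541 + 0 = 5894.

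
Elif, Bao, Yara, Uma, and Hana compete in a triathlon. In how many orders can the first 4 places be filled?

120

This is an ordered selection of 4 from 5: P(5,4).
That gives 5 × 4 × 3 × 2 = 120.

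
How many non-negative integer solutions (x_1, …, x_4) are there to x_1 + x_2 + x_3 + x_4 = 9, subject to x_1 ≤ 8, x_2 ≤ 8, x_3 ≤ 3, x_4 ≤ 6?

152

By stars and bars, unrestricted non-negative solutions to x_1+…+x_4 = 9 number C(9+3,3) = 220.
Subtract solutions that violate a single cap (substitute x_i' = x_i − (cap_i+1)): x_1 ≥ 9 gives C(3,3) = 1; x_2 ≥ 9 gives C(3,3) = 1; x_3 ≥ 4 gives C(8,3) = 56; x_4 ≥ 7 gives C(5,3) = 10. Together 68.
No two caps can be exceeded simultaneously, so the pair terms are all 0.
By inclusion–exclusion the count is 220 − 68 + 0 = 152.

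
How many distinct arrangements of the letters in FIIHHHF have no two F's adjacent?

150

Total arrangements of FIIHHHF: 7!/(3!·2!·2!) = 210.
Arrangements with the F's together: treat FF as one letter, giving (6)!/(3!·2!) = 60.
Hence 210 − 60 = 150.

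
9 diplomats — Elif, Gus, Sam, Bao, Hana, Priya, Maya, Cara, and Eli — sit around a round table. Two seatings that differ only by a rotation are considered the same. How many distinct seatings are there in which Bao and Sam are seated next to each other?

10080

Treat {Bao, Sam} as one unit (2 internal orders) and seat the resulting 8 units around the table: (7)! circular arrangements.
So 2 × (7)! = 2 × 5040 = 10080.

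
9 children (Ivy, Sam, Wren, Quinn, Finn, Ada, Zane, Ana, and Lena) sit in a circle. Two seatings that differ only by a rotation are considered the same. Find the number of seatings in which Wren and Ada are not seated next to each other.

30240

Without the restriction there are (8)! = 40320 seatings.
Those with Wren next to Ada: fuse the pair into one unit and seat 8 units around a circle — 2·(7)! = 10080.
Subtracting, 40320 − 10080 = 30240.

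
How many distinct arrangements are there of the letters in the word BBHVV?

30

The 5 letters of BBHVV have repeats: B appearing twice and V appearing twice.
Dividing 5! = 120 by 2!·2! = 4 for the repeated letters gives 30.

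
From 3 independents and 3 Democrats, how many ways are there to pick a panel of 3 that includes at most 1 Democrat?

Split by how many Democrats are chosen (0 through 1).
Sum: C(3,0)·C(3,3) + C(3,1)·C(3,2) = 1 + 9 = 10.

10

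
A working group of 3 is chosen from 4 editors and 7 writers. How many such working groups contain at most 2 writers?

Split by how many writers are chosen (0 through 2).
Sum: C(7,0)·C(4,3) + C(7,1)·C(4,2) + C(7,2)·C(4,1) = 4 + 42 + 84 = 130.

130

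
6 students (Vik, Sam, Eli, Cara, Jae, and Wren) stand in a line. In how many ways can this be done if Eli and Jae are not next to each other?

There are 6! = 720 arrangements in all. If Eli and Jae are adjacent, merging them into one block gives 2·(5)! = 240 arrangements.
Complementary counting: 720 − 240 = 480.

480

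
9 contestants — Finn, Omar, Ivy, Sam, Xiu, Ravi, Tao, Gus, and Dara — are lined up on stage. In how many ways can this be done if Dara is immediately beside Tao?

80640

Treat {Dara, Tao} as a single unit. There are 8 units to order, and the pair itself can be ordered 2 ways.
So the count is 2·(8)! = 80640.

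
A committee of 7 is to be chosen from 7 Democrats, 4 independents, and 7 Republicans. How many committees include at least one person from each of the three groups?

27734

Total 7-person selections from all 18: C(18,7) = 31824.
Subtract selections that omit an entire group: no Democrats → C(11,7) = 330; no independents → C(14,7) = 3432; no Republicans → C(11,7) = 330.
Add back selections omitting two groups (i.e. drawn from a single group): C(7,7) + C(4,7) + C(7,7) = 2.
By inclusion–exclusion: 31824 − 4092 + 2 = 27734.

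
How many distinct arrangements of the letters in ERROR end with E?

4

With the last slot taken by E, it remains to arrange the other 4 letters (RROR).
Those 4 letters have R appearing 3 times, giving (4)!/(3!) = 4.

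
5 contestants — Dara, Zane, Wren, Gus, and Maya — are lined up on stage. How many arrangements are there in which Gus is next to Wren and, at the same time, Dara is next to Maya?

Treat {Gus,Wren} as one block (2 orders) and {Dara,Maya} as another (2 orders).
That leaves 3 units to arrange: 2 × 2 × 3! = 4 × 6 = 24.

24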